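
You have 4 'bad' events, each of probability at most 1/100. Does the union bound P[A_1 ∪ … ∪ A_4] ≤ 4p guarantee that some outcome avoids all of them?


Union bound: P[∪_{i=1}^{4} A_i] ≤ Σ_i P[A_i] ≤ 4·p = 4·(1/100) = 1/25.
Numerically: 1/25 ≈ 0.04000.
Is 1/25 < 1? YES.
Since P[∪ A_i] ≤ 1/25 < 1, the complement has P[∩ A_i^c] ≥ 1 − 1/25 = 24/25 > 0, so some outcome avoids every A_i.

4·p = 1/25 ≈ 0.04000; existence CERTIFIED by the union bound.


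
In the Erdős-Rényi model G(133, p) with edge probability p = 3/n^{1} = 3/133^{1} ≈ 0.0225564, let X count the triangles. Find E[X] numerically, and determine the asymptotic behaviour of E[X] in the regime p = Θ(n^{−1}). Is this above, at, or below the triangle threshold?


Number of potential triangles: C(133, 3) = 383306.
Each occurs with probability p³ ≈ (0.0225564)³ ≈ 1.14764836e-05.
By linearity: E[X] = C(133, 3)·p³ ≈ 383306 · 1.14764836e-05 ≈ 4.399005.
Here α = 1, so p = 3/n is exactly at the triangle threshold p ~ 1/n. Asymptotically E[X] → c³/6 = 3³/6 = 9/2 ≈ 4.500000, a bounded constant. In this regime the triangle count is asymptotically Poisson(c³/6).

E[X] ≈ 4.399005; in regime p = Θ(1/n^{1}) E[X] stays bounded (at the triangle threshold p ~ 1/n).


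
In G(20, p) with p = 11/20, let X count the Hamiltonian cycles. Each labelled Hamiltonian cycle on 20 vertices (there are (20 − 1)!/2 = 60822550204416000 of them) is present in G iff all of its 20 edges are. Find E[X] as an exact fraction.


K_20 has (20 − 1)!/2 = 60822550204416000 labelled Hamiltonian cycles.
For each such Hamiltonian cycle H, let X_H = 1 if all 20 edges of H are present in G. Then P[X_H = 1] = p^{20} = (11/20)^{20} = 672749994932560009201/104857600000000000000000000.
Summing the indicators: E[X] = Σ_H E[X_H] = 60822550204416000 · p^{20} = 60822550204416000 · 672749994932560009201/104857600000000000000000000 = 9989836509230039246035759128621/25600000000000000000.
Numerically: E[X] ≈ 3.90228e+11.

E[X] = 60822550204416000 · (11/20)^{20} = 9989836509230039246035759128621/25600000000000000000 ≈ 3.90228e+11.


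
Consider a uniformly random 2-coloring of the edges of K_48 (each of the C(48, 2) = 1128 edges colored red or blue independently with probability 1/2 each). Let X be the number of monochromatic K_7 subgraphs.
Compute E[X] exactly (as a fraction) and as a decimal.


Let X = Σ_S X_S over the C(48, 7) = 73629072 subsets S of size 7, where X_S = 1 if the K_7 on S is monochromatic.
For a fixed S, the K_7 on S has C(7, 2) = 21 edges. P[all 21 edges red] = (1/2)^21, and likewise for blue, so P[monochromatic] = 2·(1/2)^21 = 2^{1 − 21} = 1/1048576.
By linearity: E[X] = C(48, 7) · 2^{1 − 21} = 73629072 · 1/1048576 = 4601817/65536.
Numerically: E[X] ≈ 70.2182.

E[X] = C(48,7)·2^(1−C(7,2)) = 4601817/65536 ≈ 70.2182.


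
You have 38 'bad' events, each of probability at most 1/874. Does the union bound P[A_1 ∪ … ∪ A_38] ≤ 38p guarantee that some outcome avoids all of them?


Union bound: P[∪_{i=1}^{38} A_i] ≤ Σ_i P[A_i] ≤ 38·p = 38·(1/874) = 1/23.
Numerically: 1/23 ≈ 0.0435.
Is 1/23 < 1? YES.
Since P[∪ A_i] ≤ 1/23 < 1, the complement has P[∩ A_i^c] ≥ 1 − 1/23 = 22/23 > 0, so some outcome avoids every A_i.

38·p = 1/23 ≈ 0.0435; existence CERTIFIED by the union bound.


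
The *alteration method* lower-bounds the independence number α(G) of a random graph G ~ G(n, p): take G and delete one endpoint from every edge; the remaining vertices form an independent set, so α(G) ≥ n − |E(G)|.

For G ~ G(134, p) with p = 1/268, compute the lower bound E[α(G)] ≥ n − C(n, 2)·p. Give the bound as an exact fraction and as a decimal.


E[|E(G)|] = C(134, 2)·p = 8911 · (1/268) = 133/4.
E[α(G)] ≥ n − E[|E(G)|] = 134 − 133/4 = 403/4.
Numerically: ≈ 100.75000.
(This is only a lower bound; the true E[α(G)] may be larger.)

E[α(G)] ≥ 403/4 ≈ 100.75000.


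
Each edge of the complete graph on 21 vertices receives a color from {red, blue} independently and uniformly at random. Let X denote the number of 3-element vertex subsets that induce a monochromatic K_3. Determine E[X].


Let X = Σ_S X_S over the C(21, 3) = 1330 subsets S of size 3, where X_S = 1 if the K_3 on S is monochromatic.
For a fixed S, the K_3 on S has C(3, 2) = 3 edges. P[all 3 edges red] = (1/2)^3, and likewise for blue, so P[monochromatic] = 2·(1/2)^3 = 2^{1 − 3} = 1/4.
By linearity: E[X] = C(21, 3) · 2^{1 − 3} = 1330 · 1/4 = 665/2.
Numerically: E[X] ≈ 332.500000.

E[X] = C(21,3)·2^(1−C(3,2)) = 665/2 ≈ 332.500000.


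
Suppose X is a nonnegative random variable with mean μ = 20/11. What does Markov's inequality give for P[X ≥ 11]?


μ = E[X] = 20/11, a = 11.
Markov: P[X ≥ 11] ≤ μ/a = (20/11)/11 = 20/121.
Numerically: ≈ 0.16529.
(Since a = 11 > μ = 1.81818, the bound 20/121 is < 1 and informative.)

P[X ≥ 11] ≤ 20/121 ≈ 0.16529.


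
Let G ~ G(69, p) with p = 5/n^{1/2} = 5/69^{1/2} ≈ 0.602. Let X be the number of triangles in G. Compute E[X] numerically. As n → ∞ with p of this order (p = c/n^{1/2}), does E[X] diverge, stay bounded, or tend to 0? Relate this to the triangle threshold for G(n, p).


Number of potential triangles: C(69, 3) = 52394.
Each occurs with probability p³ ≈ (0.602)³ ≈ 2.18090e-01.
By linearity: E[X] = C(69, 3)·p³ ≈ 52394 · 2.18090e-01 ≈ 11426.624.
Since α = 1/2 < 1, p = c/n^{1/2} ≫ 1/n is above the triangle threshold p ~ 1/n. Asymptotically E[X] ~ (c³/6)·n^{3(1−α)} = (5³/6)·n^{1.5} → ∞; triangles are abundant w.h.p.

E[X] ≈ 11426.624; in regime p = Θ(1/n^{1/2}) E[X] diverges (above the triangle threshold p ~ 1/n).


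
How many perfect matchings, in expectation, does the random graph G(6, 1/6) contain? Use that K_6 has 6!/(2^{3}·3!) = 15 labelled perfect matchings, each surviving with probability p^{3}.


K_6 has 6!/(2^{3}·3!) = 15 labelled perfect matchings.
For each such perfect matching H, let X_H = 1 if all 3 edges of H are present in G. Then P[X_H = 1] = p^{3} = (1/6)^{3} = 1/216.
Summing the indicators: E[X] = Σ_H E[X_H] = 15 · p^{3} = 15 · 1/216 = 5/72.
Numerically: E[X] ≈ 0.06944.

E[X] = 15 · (1/6)^{3} = 5/72 ≈ 0.06944.


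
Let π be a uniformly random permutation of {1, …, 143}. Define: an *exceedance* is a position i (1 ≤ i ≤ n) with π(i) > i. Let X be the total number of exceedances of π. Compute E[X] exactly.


Write X = Σ_{i=1}^{143} X_i, where X_i = 1_{π(i) > i}.
For each fixed i, π(i) is uniform over {1, …, 143} (marginal of a uniform permutation), so P[π(i) > i] = (n − i)/n. Summing: Σ_{i=1}^{143} (n − i)/n = (0 + 1 + … + 142)/143 = 143(143 − 1)/(2·143) = (143 − 1)/2.
Hence E[X] = Σ_{i=1}^{143} (143 − i)/143 = 71 ≈ 71.000.

E[X] = 71 = 71.000.


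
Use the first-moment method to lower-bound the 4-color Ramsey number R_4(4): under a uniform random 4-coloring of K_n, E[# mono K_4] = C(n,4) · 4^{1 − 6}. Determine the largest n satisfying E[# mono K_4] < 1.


We need C(n, 4) · 4^{1 − 6} < 1, i.e. C(n, 4) < 4^{6 − 1} = 1024.
Check values of n near the boundary:
  n = 9: C(9, 4) = 126; 126 < 1024? YES
  n = 10: C(10, 4) = 210; 210 < 1024? YES
  n = 11: C(11, 4) = 330; 330 < 1024? YES
  n = 12: C(12, 4) = 495; 495 < 1024? YES
  n = 13: C(13, 4) = 715; 715 < 1024? YES
  n = 14: C(14, 4) = 1001; 1001 < 1024? YES
  n = 15: C(15, 4) = 1365; 1365 < 1024? NO
The largest n with C(n, 4) < 1024 is n = 14 (where E[X] = 1001/1024 ≈ 0.9775). Hence R_4(4) > 14, i.e. R_4(4) ≥ 15.

Largest n = 14; hence R_4(4) > 14.


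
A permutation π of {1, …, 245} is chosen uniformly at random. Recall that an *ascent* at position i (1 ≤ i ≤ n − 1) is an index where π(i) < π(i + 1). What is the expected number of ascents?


Write X = Σ X_I over i = 1, …, 244, with X_I the indicator of one ascent.
There are 244 indicators.
For each fixed i, the pair (π(i), π(i+1)) is a uniformly random ordered pair of distinct values from {1, …, 245}; by symmetry P[π(i) < π(i+1)] = 1/2.
By linearity: E[X] = 244 · (1/2) = (245 − 1) · (1/2) = 122 ≈ 122.000000.

E[X] = 122 = 122.000000.


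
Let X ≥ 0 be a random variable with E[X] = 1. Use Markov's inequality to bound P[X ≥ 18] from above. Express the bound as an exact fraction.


μ = E[X] = 1, a = 18.
Markov: P[X ≥ 18] ≤ μ/a = (1)/18 = 1/18.
Numerically: ≈ 0.055556.
(Since a = 18 > μ = 1.000000, the bound 1/18 is < 1 and informative.)

P[X ≥ 18] ≤ 1/18 ≈ 0.055556.


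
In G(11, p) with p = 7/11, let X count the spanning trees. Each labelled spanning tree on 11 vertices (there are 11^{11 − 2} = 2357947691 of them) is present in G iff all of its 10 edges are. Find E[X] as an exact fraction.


K_11 has 11^{11 − 2} = 2357947691 labelled spanning trees.
For each such spanning tree H, let X_H = 1 if all 10 edges of H are present in G. Then P[X_H = 1] = p^{10} = (7/11)^{10} = 282475249/25937424601.
By linearity of expectation: E[X] = Σ_H E[X_H] = 2357947691 · p^{10} = 2357947691 · 282475249/25937424601 = 282475249/11.
Numerically: E[X] ≈ 2.56796e+07.

E[X] = 2357947691 · (7/11)^{10} = 282475249/11 ≈ 2.56796e+07.


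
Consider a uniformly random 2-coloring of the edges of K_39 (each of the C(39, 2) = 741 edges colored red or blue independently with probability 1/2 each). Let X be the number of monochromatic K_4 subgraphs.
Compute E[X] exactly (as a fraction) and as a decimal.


Let X = Σ_S X_S over the C(39, 4) = 82251 subsets S of size 4, where X_S = 1 if the K_4 on S is monochromatic.
For a fixed S, the K_4 on S has C(4, 2) = 6 edges. P[all 6 edges red] = (1/2)^6, and likewise for blue, so P[monochromatic] = 2·(1/2)^6 = 2^{1 − 6} = 1/32.
By linearity of expectation: E[X] = C(39, 4) · 2^{1 − 6} = 82251 · 1/32 = 82251/32.
Numerically: E[X] ≈ 2570.34375.

E[X] = C(39,4)·2^(1−C(4,2)) = 82251/32 ≈ 2570.34375.


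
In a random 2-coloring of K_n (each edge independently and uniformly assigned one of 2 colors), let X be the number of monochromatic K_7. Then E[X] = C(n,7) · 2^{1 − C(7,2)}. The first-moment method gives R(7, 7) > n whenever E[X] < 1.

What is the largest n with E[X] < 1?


We need C(n, 7) · 2^{1 − 21} < 1, i.e. C(n, 7) < 2^{21 − 1} = 1048576.
Check values of n near the boundary:
  n = 26: C(26, 7) = 657800; 657800 < 1048576? YES
  n = 27: C(27, 7) = 888030; 888030 < 1048576? YES
  n = 28: C(28, 7) = 1184040; 1184040 < 1048576? NO
  n = 29: C(29, 7) = 1560780; 1560780 < 1048576? NO
  n = 30: C(30, 7) = 2035800; 2035800 < 1048576? NO
The largest n with C(n, 7) < 1048576 is n = 27 (where E[X] = 444015/524288 ≈ 0.8469). Hence R(7, 7) > 27, i.e. R(7, 7) ≥ 28.

Largest n = 27; hence R(7, 7) > 27.


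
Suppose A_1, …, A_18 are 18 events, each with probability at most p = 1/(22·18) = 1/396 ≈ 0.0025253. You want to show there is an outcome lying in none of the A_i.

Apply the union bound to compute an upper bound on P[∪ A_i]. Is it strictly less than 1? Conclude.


Union bound: P[∪_{i=1}^{18} A_i] ≤ Σ_i P[A_i] ≤ 18·p = 18·(1/396) = 1/22.
Numerically: 1/22 ≈ 0.0454545.
Is 1/22 < 1? YES.
Since P[∪ A_i] ≤ 1/22 < 1, the complement has P[∩ A_i^c] ≥ 1 − 1/22 = 21/22 > 0, so some outcome avoids every A_i.

18·p = 1/22 ≈ 0.0454545; existence CERTIFIED by the union bound.


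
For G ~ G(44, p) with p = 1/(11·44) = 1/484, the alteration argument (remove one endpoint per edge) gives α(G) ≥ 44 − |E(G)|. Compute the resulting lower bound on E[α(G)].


E[|E(G)|] = C(44, 2)·p = 946 · (1/484) = 43/22.
E[α(G)] ≥ n − E[|E(G)|] = 44 − 43/22 = 925/22.
Numerically: ≈ 42.04545.
(This is only a lower bound; the true E[α(G)] may be larger.)

E[α(G)] ≥ 925/22 ≈ 42.04545.


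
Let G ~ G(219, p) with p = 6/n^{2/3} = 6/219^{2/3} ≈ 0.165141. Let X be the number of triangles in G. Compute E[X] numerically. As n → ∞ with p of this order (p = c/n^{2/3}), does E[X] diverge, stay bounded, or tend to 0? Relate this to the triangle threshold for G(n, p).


Number of potential triangles: C(219, 3) = 1726669.
Each occurs with probability p³ ≈ (0.165141)³ ≈ 4.50365922e-03.
By linearity: E[X] = C(219, 3)·p³ ≈ 1726669 · 4.50365922e-03 ≈ 7776.328767.
Since α = 2/3 < 1, p = c/n^{2/3} ≫ 1/n is above the triangle threshold p ~ 1/n. Asymptotically E[X] ~ (c³/6)·n^{3(1−α)} = (6³/6)·n^{1} → ∞; triangles are abundant w.h.p.

E[X] ≈ 7776.328767; in regime p = Θ(1/n^{2/3}) E[X] diverges (above the triangle threshold p ~ 1/n).


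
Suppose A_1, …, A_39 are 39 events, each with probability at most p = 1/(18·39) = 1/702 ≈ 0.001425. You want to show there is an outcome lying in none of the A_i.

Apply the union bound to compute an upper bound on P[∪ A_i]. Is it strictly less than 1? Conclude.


Union bound: P[∪_{i=1}^{39} A_i] ≤ Σ_i P[A_i] ≤ 39·p = 39·(1/702) = 1/18.
Numerically: 1/18 ≈ 0.055556.
Is 1/18 < 1? YES.
Since P[∪ A_i] ≤ 1/18 < 1, the complement has P[∩ A_i^c] ≥ 1 − 1/18 = 17/18 > 0, so some outcome avoids every A_i.

39·p = 1/18 ≈ 0.055556; existence CERTIFIED by the union bound.


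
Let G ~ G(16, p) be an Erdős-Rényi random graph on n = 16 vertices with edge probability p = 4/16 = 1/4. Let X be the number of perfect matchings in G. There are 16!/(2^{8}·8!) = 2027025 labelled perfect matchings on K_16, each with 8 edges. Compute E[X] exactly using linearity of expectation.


K_16 has 16!/(2^{8}·8!) = 2027025 labelled perfect matchings.
For each such perfect matching H, let X_H = 1 if all 8 edges of H are present in G. Then P[X_H = 1] = p^{8} = (1/4)^{8} = 1/65536.
Summing the indicators: E[X] = Σ_H E[X_H] = 2027025 · p^{8} = 2027025 · 1/65536 = 2027025/65536.
Numerically: E[X] ≈ 30.9.

E[X] = 2027025 · (1/4)^{8} = 2027025/65536 ≈ 30.9.


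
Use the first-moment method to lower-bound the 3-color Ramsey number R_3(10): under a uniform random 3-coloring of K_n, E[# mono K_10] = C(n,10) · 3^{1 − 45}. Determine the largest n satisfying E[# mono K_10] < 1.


We need C(n, 10) · 3^{1 − 45} < 1, i.e. C(n, 10) < 3^{45 − 1} = 984770902183611232881.
Check values of n near the boundary:
  n = 569: C(569, 10) = 905357721286137524328; 905357721286137524328 < 984770902183611232881? YES
  n = 570: C(570, 10) = 921524823451961408691; 921524823451961408691 < 984770902183611232881? YES
  n = 571: C(571, 10) = 937951290893172842001; 937951290893172842001 < 984770902183611232881? YES
  n = 572: C(572, 10) = 954640815642161682606; 954640815642161682606 < 984770902183611232881? YES
  n = 573: C(573, 10) = 971597135635805762226; 971597135635805762226 < 984770902183611232881? YES
  n = 574: C(574, 10) = 988824035203816502691; 988824035203816502691 < 984770902183611232881? NO
  n = 575: C(575, 10) = 1006325345561406175305; 1006325345561406175305 < 984770902183611232881? NO
  n = 576: C(576, 10) = 1024104945306307344480; 1024104945306307344480 < 984770902183611232881? NO
The largest n with C(n, 10) < 984770902183611232881 is n = 573 (where E[X] = 35985079097622435638/36472996377170786403 ≈ 0.986623). Hence R_3(10) > 573, i.e. R_3(10) ≥ 574.

Largest n = 573; hence R_3(10) > 573.


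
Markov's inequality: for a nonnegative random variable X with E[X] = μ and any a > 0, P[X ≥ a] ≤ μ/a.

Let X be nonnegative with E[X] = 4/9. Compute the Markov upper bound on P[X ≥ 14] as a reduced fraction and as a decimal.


μ = E[X] = 4/9, a = 14.
Markov: P[X ≥ 14] ≤ μ/a = (4/9)/14 = 2/63.
Numerically: ≈ 0.03175.
(Since a = 14 > μ = 0.44444, the bound 2/63 is < 1 and informative.)

P[X ≥ 14] ≤ 2/63 ≈ 0.03175.


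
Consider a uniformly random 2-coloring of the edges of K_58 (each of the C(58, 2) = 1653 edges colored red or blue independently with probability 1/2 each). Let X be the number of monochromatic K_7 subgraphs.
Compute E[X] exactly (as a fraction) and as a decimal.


Let X = Σ_S X_S over the C(58, 7) = 300674088 subsets S of size 7, where X_S = 1 if the K_7 on S is monochromatic.
For a fixed S, the K_7 on S has C(7, 2) = 21 edges. P[all 21 edges red] = (1/2)^21, and likewise for blue, so P[monochromatic] = 2·(1/2)^21 = 2^{1 − 21} = 1/1048576.
By linearity: E[X] = C(58, 7) · 2^{1 − 21} = 300674088 · 1/1048576 = 37584261/131072.
Numerically: E[X] ≈ 286.74516.

E[X] = C(58,7)·2^(1−C(7,2)) = 37584261/131072 ≈ 286.74516.


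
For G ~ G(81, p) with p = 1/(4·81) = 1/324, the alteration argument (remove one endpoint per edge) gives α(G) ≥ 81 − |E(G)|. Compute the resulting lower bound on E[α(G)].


E[|E(G)|] = C(81, 2)·p = 3240 · (1/324) = 10.
E[α(G)] ≥ n − E[|E(G)|] = 81 − 10 = 71.
Numerically: ≈ 71.000000.
(This is only a lower bound; the true E[α(G)] may be larger.)

E[α(G)] ≥ 71 ≈ 71.000000.


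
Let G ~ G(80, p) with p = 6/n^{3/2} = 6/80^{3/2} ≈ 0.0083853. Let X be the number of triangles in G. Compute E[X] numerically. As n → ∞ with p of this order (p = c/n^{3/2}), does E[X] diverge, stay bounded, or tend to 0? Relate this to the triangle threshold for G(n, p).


Number of potential triangles: C(80, 3) = 82160.
Each occurs with probability p³ ≈ (0.0083853)³ ≈ 5.8958824e-07.
By linearity: E[X] = C(80, 3)·p³ ≈ 82160 · 5.8958824e-07 ≈ 0.04844.
Since α = 3/2 > 1, p = c/n^{3/2} = o(1/n) is below the triangle threshold p ~ 1/n. Asymptotically E[X] ~ (c³/6)·n^{3(1−α)} = (6³/6)·n^{-1.5} → 0, so by Markov's inequality G has no triangles w.h.p.

E[X] ≈ 0.04844; in regime p = Θ(1/n^{3/2}) E[X] tends to 0 (below the triangle threshold p ~ 1/n).


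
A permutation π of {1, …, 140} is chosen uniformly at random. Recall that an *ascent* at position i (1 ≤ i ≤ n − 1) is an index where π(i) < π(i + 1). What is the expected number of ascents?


Write X = Σ X_I over i = 1, …, 139, with X_I the indicator of one ascent.
There are 139 indicators.
For each fixed i, the pair (π(i), π(i+1)) is a uniformly random ordered pair of distinct values from {1, …, 140}; by symmetry P[π(i) < π(i+1)] = 1/2.
By linearity: E[X] = 139 · (1/2) = (140 − 1) · (1/2) = 139/2 ≈ 69.500000.

E[X] = 139/2 = 69.500000.


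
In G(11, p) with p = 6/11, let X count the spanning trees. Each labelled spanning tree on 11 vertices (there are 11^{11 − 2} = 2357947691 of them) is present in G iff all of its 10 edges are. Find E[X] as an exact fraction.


K_11 has 11^{11 − 2} = 2357947691 labelled spanning trees.
For each such spanning tree H, let X_H = 1 if all 10 edges of H are present in G. Then P[X_H = 1] = p^{10} = (6/11)^{10} = 60466176/25937424601.
By linearity of expectation: E[X] = Σ_H E[X_H] = 2357947691 · p^{10} = 2357947691 · 60466176/25937424601 = 60466176/11.
Numerically: E[X] ≈ 5.49693e+06.

E[X] = 2357947691 · (6/11)^{10} = 60466176/11 ≈ 5.49693e+06.


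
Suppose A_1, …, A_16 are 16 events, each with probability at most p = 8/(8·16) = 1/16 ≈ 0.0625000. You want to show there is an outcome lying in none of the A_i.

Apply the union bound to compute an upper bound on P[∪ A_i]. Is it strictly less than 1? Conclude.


Union bound: P[∪_{i=1}^{16} A_i] ≤ Σ_i P[A_i] ≤ 16·p = 16·(1/16) = 1.
Numerically: 1 ≈ 1.0000000.
Is 1 < 1? NO.
Since the bound 1 is ≥ 1, the union bound is uninformative here; it does NOT by itself certify existence.

16·p = 1 ≈ 1.0000000; existence NOT certified by the union bound.


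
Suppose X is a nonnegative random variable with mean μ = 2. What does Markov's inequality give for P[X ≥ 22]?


μ = E[X] = 2, a = 22.
Markov: P[X ≥ 22] ≤ μ/a = (2)/22 = 1/11.
Numerically: ≈ 0.091.
(Since a = 22 > μ = 2.000, the bound 1/11 is < 1 and informative.)

P[X ≥ 22] ≤ 1/11 ≈ 0.091.


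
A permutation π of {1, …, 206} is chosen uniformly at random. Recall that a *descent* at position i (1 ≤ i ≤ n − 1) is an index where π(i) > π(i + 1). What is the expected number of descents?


Write X = Σ X_I over i = 1, …, 205, with X_I the indicator of one descent.
There are 205 indicators.
For each fixed i, the pair (π(i), π(i+1)) is a uniformly random ordered pair of distinct values from {1, …, 206}; by symmetry P[π(i) > π(i+1)] = 1/2.
By linearity: E[X] = 205 · (1/2) = (206 − 1) · (1/2) = 205/2 ≈ 102.5000.

E[X] = 205/2 = 102.5000.


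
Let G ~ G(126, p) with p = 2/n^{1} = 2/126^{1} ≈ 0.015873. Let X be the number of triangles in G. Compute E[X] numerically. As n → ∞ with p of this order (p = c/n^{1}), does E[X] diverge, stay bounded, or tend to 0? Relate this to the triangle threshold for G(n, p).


Number of potential triangles: C(126, 3) = 325500.
Each occurs with probability p³ ≈ (0.015873)³ ≈ 3.9992481e-06.
By linearity: E[X] = C(126, 3)·p³ ≈ 325500 · 3.9992481e-06 ≈ 1.30176.
Here α = 1, so p = 2/n is exactly at the triangle threshold p ~ 1/n. Asymptotically E[X] → c³/6 = 2³/6 = 4/3 ≈ 1.33333, a bounded constant. In this regime the triangle count is asymptotically Poisson(c³/6).

E[X] ≈ 1.30176; in regime p = Θ(1/n^{1}) E[X] stays bounded (at the triangle threshold p ~ 1/n).


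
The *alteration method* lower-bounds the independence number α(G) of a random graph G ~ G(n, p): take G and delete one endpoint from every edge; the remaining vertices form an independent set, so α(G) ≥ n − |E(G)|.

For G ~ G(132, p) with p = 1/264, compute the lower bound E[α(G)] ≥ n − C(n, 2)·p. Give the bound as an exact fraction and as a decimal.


E[|E(G)|] = C(132, 2)·p = 8646 · (1/264) = 131/4.
E[α(G)] ≥ n − E[|E(G)|] = 132 − 131/4 = 397/4.
Numerically: ≈ 99.250.
(This is only a lower bound; the true E[α(G)] may be larger.)

E[α(G)] ≥ 397/4 ≈ 99.250.


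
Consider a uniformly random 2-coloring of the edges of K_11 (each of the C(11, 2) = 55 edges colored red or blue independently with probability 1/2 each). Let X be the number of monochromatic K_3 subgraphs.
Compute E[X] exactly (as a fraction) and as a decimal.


Let X = Σ_S X_S over the C(11, 3) = 165 subsets S of size 3, where X_S = 1 if the K_3 on S is monochromatic.
For a fixed S, the K_3 on S has C(3, 2) = 3 edges. P[all 3 edges red] = (1/2)^3, and likewise for blue, so P[monochromatic] = 2·(1/2)^3 = 2^{1 − 3} = 1/4.
By linearity: E[X] = C(11, 3) · 2^{1 − 3} = 165 · 1/4 = 165/4.
Numerically: E[X] ≈ 41.25000.

E[X] = C(11,3)·2^(1−C(3,2)) = 165/4 ≈ 41.25000.


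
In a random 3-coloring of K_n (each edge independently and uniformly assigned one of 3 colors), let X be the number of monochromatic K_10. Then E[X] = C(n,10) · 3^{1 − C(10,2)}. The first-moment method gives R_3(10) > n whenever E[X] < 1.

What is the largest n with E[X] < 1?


We need C(n, 10) · 3^{1 − 45} < 1, i.e. C(n, 10) < 3^{45 − 1} = 984770902183611232881.
Check values of n near the boundary:
  n = 567: C(567, 10) = 873787071273467749398; 873787071273467749398 < 984770902183611232881? YES
  n = 568: C(568, 10) = 889446337783744949208; 889446337783744949208 < 984770902183611232881? YES
  n = 569: C(569, 10) = 905357721286137524328; 905357721286137524328 < 984770902183611232881? YES
  n = 570: C(570, 10) = 921524823451961408691; 921524823451961408691 < 984770902183611232881? YES
  n = 571: C(571, 10) = 937951290893172842001; 937951290893172842001 < 984770902183611232881? YES
  n = 572: C(572, 10) = 954640815642161682606; 954640815642161682606 < 984770902183611232881? YES
  n = 573: C(573, 10) = 971597135635805762226; 971597135635805762226 < 984770902183611232881? YES
  n = 574: C(574, 10) = 988824035203816502691; 988824035203816502691 < 984770902183611232881? NO
  n = 575: C(575, 10) = 1006325345561406175305; 1006325345561406175305 < 984770902183611232881? NO
The largest n with C(n, 10) < 984770902183611232881 is n = 573 (where E[X] = 35985079097622435638/36472996377170786403 ≈ 0.987). Hence R_3(10) > 573, i.e. R_3(10) ≥ 574.

Largest n = 573; hence R_3(10) > 573.


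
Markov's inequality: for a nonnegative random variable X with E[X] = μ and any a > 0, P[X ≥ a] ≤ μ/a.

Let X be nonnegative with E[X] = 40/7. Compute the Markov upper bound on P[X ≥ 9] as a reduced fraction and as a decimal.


μ = E[X] = 40/7, a = 9.
Markov: P[X ≥ 9] ≤ μ/a = (40/7)/9 = 40/63.
Numerically: ≈ 0.635.
(Since a = 9 > μ = 5.714, the bound 40/63 is < 1 and informative.)

P[X ≥ 9] ≤ 40/63 ≈ 0.635.


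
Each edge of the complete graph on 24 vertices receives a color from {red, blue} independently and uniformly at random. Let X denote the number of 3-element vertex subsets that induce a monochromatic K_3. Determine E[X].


Let X = Σ_S X_S over the C(24, 3) = 2024 subsets S of size 3, where X_S = 1 if the K_3 on S is monochromatic.
For a fixed S, the K_3 on S has C(3, 2) = 3 edges. P[all 3 edges red] = (1/2)^3, and likewise for blue, so P[monochromatic] = 2·(1/2)^3 = 2^{1 − 3} = 1/4.
Summing: E[X] = C(24, 3) · 2^{1 − 3} = 2024 · 1/4 = 506.
Numerically: E[X] ≈ 506.000.

E[X] = C(24,3)·2^(1−C(3,2)) = 506 ≈ 506.000.


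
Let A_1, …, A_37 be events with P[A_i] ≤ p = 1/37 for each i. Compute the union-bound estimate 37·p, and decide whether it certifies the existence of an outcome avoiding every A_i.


Union bound: P[∪_{i=1}^{37} A_i] ≤ Σ_i P[A_i] ≤ 37·p = 37·(1/37) = 1.
Numerically: 1 ≈ 1.0000000.
Is 1 < 1? NO.
Since the bound 1 is ≥ 1, the union bound is uninformative here; it does NOT by itself certify existence.

37·p = 1 ≈ 1.0000000; existence NOT certified by the union bound.


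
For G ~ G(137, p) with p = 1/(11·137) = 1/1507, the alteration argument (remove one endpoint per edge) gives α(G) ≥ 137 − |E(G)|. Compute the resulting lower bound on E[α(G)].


E[|E(G)|] = C(137, 2)·p = 9316 · (1/1507) = 68/11.
E[α(G)] ≥ n − E[|E(G)|] = 137 − 68/11 = 1439/11.
Numerically: ≈ 130.818182.
(This is only a lower bound; the true E[α(G)] may be larger.)

E[α(G)] ≥ 1439/11 ≈ 130.818182.


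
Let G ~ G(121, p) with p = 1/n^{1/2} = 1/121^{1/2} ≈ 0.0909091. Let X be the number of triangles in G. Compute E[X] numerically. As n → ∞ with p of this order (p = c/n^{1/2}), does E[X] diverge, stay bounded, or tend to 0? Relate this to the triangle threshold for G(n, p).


Number of potential triangles: C(121, 3) = 287980.
Each occurs with probability p³ ≈ (0.0909091)³ ≈ 7.51314801e-04.
By linearity: E[X] = C(121, 3)·p³ ≈ 287980 · 7.51314801e-04 ≈ 216.363636.
Since α = 1/2 < 1, p = c/n^{1/2} ≫ 1/n is above the triangle threshold p ~ 1/n. Asymptotically E[X] ~ (c³/6)·n^{3(1−α)} = (1³/6)·n^{1.5} → ∞; triangles are abundant w.h.p.

E[X] ≈ 216.363636; in regime p = Θ(1/n^{1/2}) E[X] diverges (above the triangle threshold p ~ 1/n).


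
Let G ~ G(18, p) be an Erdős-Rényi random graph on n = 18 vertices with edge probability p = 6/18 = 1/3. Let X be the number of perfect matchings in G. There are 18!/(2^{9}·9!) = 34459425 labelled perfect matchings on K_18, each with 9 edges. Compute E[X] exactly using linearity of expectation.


K_18 has 18!/(2^{9}·9!) = 34459425 labelled perfect matchings.
For each such perfect matching H, let X_H = 1 if all 9 edges of H are present in G. Then P[X_H = 1] = p^{9} = (1/3)^{9} = 1/19683.
Summing the indicators: E[X] = Σ_H E[X_H] = 34459425 · p^{9} = 34459425 · 1/19683 = 425425/243.
Numerically: E[X] ≈ 1750.7.

E[X] = 34459425 · (1/3)^{9} = 425425/243 ≈ 1750.7.


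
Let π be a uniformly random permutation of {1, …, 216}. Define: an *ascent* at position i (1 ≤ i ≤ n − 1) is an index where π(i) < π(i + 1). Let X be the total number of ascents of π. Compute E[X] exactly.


Write X = Σ X_I over i = 1, …, 215, with X_I the indicator of one ascent.
There are 215 indicators.
For each fixed i, the pair (π(i), π(i+1)) is a uniformly random ordered pair of distinct values from {1, …, 216}; by symmetry P[π(i) < π(i+1)] = 1/2.
By linearity: E[X] = 215 · (1/2) = (216 − 1) · (1/2) = 215/2 ≈ 107.5000.

E[X] = 215/2 = 107.5000.


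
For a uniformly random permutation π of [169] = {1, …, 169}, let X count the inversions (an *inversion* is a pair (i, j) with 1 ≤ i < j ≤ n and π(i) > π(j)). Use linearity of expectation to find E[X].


Write X = Σ X_I over the C(169, 2) = 14196 pairs i < j, with X_I the indicator of one inversion.
There are 14196 indicators.
For each fixed pair i < j, the values π(i) and π(j) are two distinct elements of {1, …, 169} in uniformly random order; by symmetry P[π(i) > π(j)] = 1/2.
By linearity: E[X] = 14196 · (1/2) = C(169, 2) · (1/2) = 14196/2 = 7098 ≈ 7098.000000.

E[X] = 7098 = 7098.000000.


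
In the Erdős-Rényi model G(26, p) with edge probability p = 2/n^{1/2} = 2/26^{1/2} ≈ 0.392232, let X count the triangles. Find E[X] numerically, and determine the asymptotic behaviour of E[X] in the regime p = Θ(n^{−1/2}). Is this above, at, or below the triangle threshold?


Number of potential triangles: C(26, 3) = 2600.
Each occurs with probability p³ ≈ (0.392232)³ ≈ 6.03434262e-02.
By linearity: E[X] = C(26, 3)·p³ ≈ 2600 · 6.03434262e-02 ≈ 156.892908.
Since α = 1/2 < 1, p = c/n^{1/2} ≫ 1/n is above the triangle threshold p ~ 1/n. Asymptotically E[X] ~ (c³/6)·n^{3(1−α)} = (2³/6)·n^{1.5} → ∞; triangles are abundant w.h.p.

E[X] ≈ 156.892908; in regime p = Θ(1/n^{1/2}) E[X] diverges (above the triangle threshold p ~ 1/n).


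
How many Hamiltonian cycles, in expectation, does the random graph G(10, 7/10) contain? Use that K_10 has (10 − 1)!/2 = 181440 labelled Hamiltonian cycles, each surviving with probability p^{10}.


K_10 has (10 − 1)!/2 = 181440 labelled Hamiltonian cycles.
For each such Hamiltonian cycle H, let X_H = 1 if all 10 edges of H are present in G. Then P[X_H = 1] = p^{10} = (7/10)^{10} = 282475249/10000000000.
By linearity: E[X] = Σ_H E[X_H] = 181440 · p^{10} = 181440 · 282475249/10000000000 = 160163466183/31250000.
Numerically: E[X] ≈ 5125.2.

E[X] = 181440 · (7/10)^{10} = 160163466183/31250000 ≈ 5125.2.


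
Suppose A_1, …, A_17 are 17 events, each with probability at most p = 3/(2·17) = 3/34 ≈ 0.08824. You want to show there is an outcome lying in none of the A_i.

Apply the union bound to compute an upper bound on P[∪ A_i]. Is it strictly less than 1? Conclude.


Union bound: P[∪_{i=1}^{17} A_i] ≤ Σ_i P[A_i] ≤ 17·p = 17·(3/34) = 3/2.
Numerically: 3/2 ≈ 1.50000.
Is 3/2 < 1? NO.
Since the bound 3/2 is ≥ 1, the union bound is uninformative here; it does NOT by itself certify existence.

17·p = 3/2 ≈ 1.50000; existence NOT certified by the union bound.


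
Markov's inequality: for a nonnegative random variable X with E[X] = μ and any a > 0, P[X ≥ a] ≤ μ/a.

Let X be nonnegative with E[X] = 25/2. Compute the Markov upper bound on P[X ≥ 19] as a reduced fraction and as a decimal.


μ = E[X] = 25/2, a = 19.
Markov: P[X ≥ 19] ≤ μ/a = (25/2)/19 = 25/38.
Numerically: ≈ 0.6579.
(Since a = 19 > μ = 12.5000, the bound 25/38 is < 1 and informative.)

P[X ≥ 19] ≤ 25/38 ≈ 0.6579.


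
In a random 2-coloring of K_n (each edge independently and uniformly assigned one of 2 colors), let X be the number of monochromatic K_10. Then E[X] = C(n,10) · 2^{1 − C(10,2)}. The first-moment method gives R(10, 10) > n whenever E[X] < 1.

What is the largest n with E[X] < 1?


We need C(n, 10) · 2^{1 − 45} < 1, i.e. C(n, 10) < 2^{45 − 1} = 17592186044416.
Check values of n near the boundary:
  n = 95: C(95, 10) = 10104934117421; 10104934117421 < 17592186044416? YES
  n = 96: C(96, 10) = 11279926456656; 11279926456656 < 17592186044416? YES
  n = 97: C(97, 10) = 12576469727536; 12576469727536 < 17592186044416? YES
  n = 98: C(98, 10) = 14005614014756; 14005614014756 < 17592186044416? YES
  n = 99: C(99, 10) = 15579278510796; 15579278510796 < 17592186044416? YES
  n = 100: C(100, 10) = 17310309456440; 17310309456440 < 17592186044416? YES
  n = 101: C(101, 10) = 19212541264840; 19212541264840 < 17592186044416? NO
  n = 102: C(102, 10) = 21300860967540; 21300860967540 < 17592186044416? NO
  n = 103: C(103, 10) = 23591276125340; 23591276125340 < 17592186044416? NO
The largest n with C(n, 10) < 17592186044416 is n = 100 (where E[X] = 2163788682055/2199023255552 ≈ 0.98398). Hence R(10, 10) > 100, i.e. R(10, 10) ≥ 101.

Largest n = 100; hence R(10, 10) > 100.


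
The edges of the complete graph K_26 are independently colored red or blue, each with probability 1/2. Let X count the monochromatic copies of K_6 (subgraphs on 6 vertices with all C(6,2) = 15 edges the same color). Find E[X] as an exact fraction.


Let X = Σ_S X_S over the C(26, 6) = 230230 subsets S of size 6, where X_S = 1 if the K_6 on S is monochromatic.
For a fixed S, the K_6 on S has C(6, 2) = 15 edges. P[all 15 edges red] = (1/2)^15, and likewise for blue, so P[monochromatic] = 2·(1/2)^15 = 2^{1 − 15} = 1/16384.
By linearity of expectation: E[X] = C(26, 6) · 2^{1 − 15} = 230230 · 1/16384 = 115115/8192.
Numerically: E[X] ≈ 14.052124.

E[X] = C(26,6)·2^(1−C(6,2)) = 115115/8192 ≈ 14.052124.


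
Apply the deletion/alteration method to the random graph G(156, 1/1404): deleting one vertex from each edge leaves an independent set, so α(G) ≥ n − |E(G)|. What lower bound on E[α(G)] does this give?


E[|E(G)|] = C(156, 2)·p = 12090 · (1/1404) = 155/18.
E[α(G)] ≥ n − E[|E(G)|] = 156 − 155/18 = 2653/18.
Numerically: ≈ 147.389.
(This is only a lower bound; the true E[α(G)] may be larger.)

E[α(G)] ≥ 2653/18 ≈ 147.389.


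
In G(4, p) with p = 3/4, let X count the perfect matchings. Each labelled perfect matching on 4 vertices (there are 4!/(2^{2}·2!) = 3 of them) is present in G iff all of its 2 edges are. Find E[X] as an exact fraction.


K_4 has 4!/(2^{2}·2!) = 3 labelled perfect matchings.
For each such perfect matching H, let X_H = 1 if all 2 edges of H are present in G. Then P[X_H = 1] = p^{2} = (3/4)^{2} = 9/16.
Summing the indicators: E[X] = Σ_H E[X_H] = 3 · p^{2} = 3 · 9/16 = 27/16.
Numerically: E[X] ≈ 1.6875.

E[X] = 3 · (3/4)^{2} = 27/16 ≈ 1.6875.


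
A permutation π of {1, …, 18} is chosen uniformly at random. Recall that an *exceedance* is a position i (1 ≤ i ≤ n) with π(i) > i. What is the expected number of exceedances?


Write X = Σ_{i=1}^{18} X_i, where X_i = 1_{π(i) > i}.
For each fixed i, π(i) is uniform over {1, …, 18} (marginal of a uniform permutation), so P[π(i) > i] = (n − i)/n. Summing: Σ_{i=1}^{18} (n − i)/n = (0 + 1 + … + 17)/18 = 18(18 − 1)/(2·18) = (18 − 1)/2.
Hence E[X] = Σ_{i=1}^{18} (18 − i)/18 = 17/2 ≈ 8.500.

E[X] = 17/2 = 8.500.


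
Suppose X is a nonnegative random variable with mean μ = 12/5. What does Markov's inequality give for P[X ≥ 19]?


μ = E[X] = 12/5, a = 19.
Markov: P[X ≥ 19] ≤ μ/a = (12/5)/19 = 12/95.
Numerically: ≈ 0.12632.
(Since a = 19 > μ = 2.40000, the bound 12/95 is < 1 and informative.)

P[X ≥ 19] ≤ 12/95 ≈ 0.12632.


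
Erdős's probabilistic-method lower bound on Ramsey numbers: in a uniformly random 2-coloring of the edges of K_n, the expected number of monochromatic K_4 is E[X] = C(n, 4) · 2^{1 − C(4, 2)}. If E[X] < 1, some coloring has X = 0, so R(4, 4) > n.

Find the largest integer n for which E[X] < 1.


We need C(n, 4) · 2^{1 − 6} < 1, i.e. C(n, 4) < 2^{6 − 1} = 32.
Check values of n near the boundary:
  n = 4: C(4, 4) = 1; 1 < 32? YES
  n = 5: C(5, 4) = 5; 5 < 32? YES
  n = 6: C(6, 4) = 15; 15 < 32? YES
  n = 7: C(7, 4) = 35; 35 < 32? NO
  n = 8: C(8, 4) = 70; 70 < 32? NO
  n = 9: C(9, 4) = 126; 126 < 32? NO
The largest n with C(n, 4) < 32 is n = 6 (where E[X] = 15/32 ≈ 0.4687500). Hence R(4, 4) > 6, i.e. R(4, 4) ≥ 7.

Largest n = 6; hence R(4, 4) > 6.


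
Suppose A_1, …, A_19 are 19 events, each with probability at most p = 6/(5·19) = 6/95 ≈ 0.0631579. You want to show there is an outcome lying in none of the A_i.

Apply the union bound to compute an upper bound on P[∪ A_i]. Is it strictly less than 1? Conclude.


Union bound: P[∪_{i=1}^{19} A_i] ≤ Σ_i P[A_i] ≤ 19·p = 19·(6/95) = 6/5.
Numerically: 6/5 ≈ 1.2000000.
Is 6/5 < 1? NO.
Since the bound 6/5 is ≥ 1, the union bound is uninformative here; it does NOT by itself certify existence.

19·p = 6/5 ≈ 1.2000000; existence NOT certified by the union bound.


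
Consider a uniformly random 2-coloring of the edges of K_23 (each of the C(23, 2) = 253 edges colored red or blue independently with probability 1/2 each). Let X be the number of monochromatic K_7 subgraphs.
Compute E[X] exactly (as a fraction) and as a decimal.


Let X = Σ_S X_S over the C(23, 7) = 245157 subsets S of size 7, where X_S = 1 if the K_7 on S is monochromatic.
For a fixed S, the K_7 on S has C(7, 2) = 21 edges. P[all 21 edges red] = (1/2)^21, and likewise for blue, so P[monochromatic] = 2·(1/2)^21 = 2^{1 − 21} = 1/1048576.
By linearity: E[X] = C(23, 7) · 2^{1 − 21} = 245157 · 1/1048576 = 245157/1048576.
Numerically: E[X] ≈ 0.234.

E[X] = C(23,7)·2^(1−C(7,2)) = 245157/1048576 ≈ 0.234.


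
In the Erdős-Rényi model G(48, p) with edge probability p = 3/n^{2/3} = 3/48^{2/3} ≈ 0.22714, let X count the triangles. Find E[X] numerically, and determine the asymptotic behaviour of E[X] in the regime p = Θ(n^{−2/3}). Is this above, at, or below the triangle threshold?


Number of potential triangles: C(48, 3) = 17296.
Each occurs with probability p³ ≈ (0.22714)³ ≈ 1.1718750e-02.
By linearity: E[X] = C(48, 3)·p³ ≈ 17296 · 1.1718750e-02 ≈ 202.68750.
Since α = 2/3 < 1, p = c/n^{2/3} ≫ 1/n is above the triangle threshold p ~ 1/n. Asymptotically E[X] ~ (c³/6)·n^{3(1−α)} = (3³/6)·n^{1} → ∞; triangles are abundant w.h.p.

E[X] ≈ 202.68750; in regime p = Θ(1/n^{2/3}) E[X] diverges (above the triangle threshold p ~ 1/n).


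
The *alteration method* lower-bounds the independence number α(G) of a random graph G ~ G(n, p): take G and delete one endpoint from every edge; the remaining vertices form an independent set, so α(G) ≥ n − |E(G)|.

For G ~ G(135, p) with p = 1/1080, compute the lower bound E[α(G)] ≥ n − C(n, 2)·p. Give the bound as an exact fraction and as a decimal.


E[|E(G)|] = C(135, 2)·p = 9045 · (1/1080) = 67/8.
E[α(G)] ≥ n − E[|E(G)|] = 135 − 67/8 = 1013/8.
Numerically: ≈ 126.6250.
(This is only a lower bound; the true E[α(G)] may be larger.)

E[α(G)] ≥ 1013/8 ≈ 126.6250.


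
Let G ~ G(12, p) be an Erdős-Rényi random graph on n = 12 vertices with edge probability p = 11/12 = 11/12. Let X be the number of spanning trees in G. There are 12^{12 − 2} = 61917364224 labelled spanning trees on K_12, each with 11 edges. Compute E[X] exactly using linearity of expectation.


K_12 has 12^{12 − 2} = 61917364224 labelled spanning trees.
For each such spanning tree H, let X_H = 1 if all 11 edges of H are present in G. Then P[X_H = 1] = p^{11} = (11/12)^{11} = 285311670611/743008370688.
By linearity of expectation: E[X] = Σ_H E[X_H] = 61917364224 · p^{11} = 61917364224 · 285311670611/743008370688 = 285311670611/12.
Numerically: E[X] ≈ 2.378e+10.

E[X] = 61917364224 · (11/12)^{11} = 285311670611/12 ≈ 2.378e+10.


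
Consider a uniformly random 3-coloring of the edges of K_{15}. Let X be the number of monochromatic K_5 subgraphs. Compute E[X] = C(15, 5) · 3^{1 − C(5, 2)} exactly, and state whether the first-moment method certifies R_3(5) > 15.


E[X] = C(15, 5) · 3^{1 − 10} = 3003 · 3^{−9} = 3003/19683.
As a reduced fraction: E[X] = 1001/6561 ≈ 0.1525682.
Is E[X] < 1? YES.
Since E[X] < 1, there exists a 3-coloring of K_{15} with no monochromatic K_5; hence R_3(5) > 15.

E[X] = 1001/6561 ≈ 0.1525682; E[X] < 1, so R_3(5) > 15.


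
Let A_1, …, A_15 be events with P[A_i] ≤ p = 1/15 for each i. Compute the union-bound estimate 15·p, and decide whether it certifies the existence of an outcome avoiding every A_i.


Union bound: P[∪_{i=1}^{15} A_i] ≤ Σ_i P[A_i] ≤ 15·p = 15·(1/15) = 1.
Numerically: 1 ≈ 1.000.
Is 1 < 1? NO.
Since the bound 1 is ≥ 1, the union bound is uninformative here; it does NOT by itself certify existence.

15·p = 1 ≈ 1.000; existence NOT certified by the union bound.


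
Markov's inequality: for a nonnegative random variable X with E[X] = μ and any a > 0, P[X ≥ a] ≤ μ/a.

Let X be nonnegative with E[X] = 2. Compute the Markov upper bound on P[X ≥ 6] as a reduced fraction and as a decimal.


μ = E[X] = 2, a = 6.
Markov: P[X ≥ 6] ≤ μ/a = (2)/6 = 1/3.
Numerically: ≈ 0.3333.
(Since a = 6 > μ = 2.0000, the bound 1/3 is < 1 and informative.)

P[X ≥ 6] ≤ 1/3 ≈ 0.3333.
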